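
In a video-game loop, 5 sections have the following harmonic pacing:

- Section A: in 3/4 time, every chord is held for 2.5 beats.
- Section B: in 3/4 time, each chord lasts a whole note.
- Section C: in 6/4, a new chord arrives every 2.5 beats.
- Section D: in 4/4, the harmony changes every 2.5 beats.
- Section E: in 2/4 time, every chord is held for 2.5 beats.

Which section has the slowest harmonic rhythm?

A: 3 beats/bar ÷ 2.5 beats/chord = 1.2 chords/bar.
B: 3 beats/bar ÷ 4 beats/chord = 0.75 chords/bar.
C: 6 beats/bar ÷ 2.5 beats/chord = 2.4 chords/bar.
D: 4 beats/bar ÷ 2.5 beats/chord = 1.6 chords/bar.
E: 2 beats/bar ÷ 2.5 beats/chord = 0.8 chords/bar.
Slowest is B at 0.75 chords/bar.

Section B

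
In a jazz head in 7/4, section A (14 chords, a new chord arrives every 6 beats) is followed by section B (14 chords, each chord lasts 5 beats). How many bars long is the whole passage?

A: 14 × 6 = 84 beats = 12 bars.
B: 14 × 5 = 70 beats = 10 bars.
Total: 12 + 10 = 22 bars.

22 bars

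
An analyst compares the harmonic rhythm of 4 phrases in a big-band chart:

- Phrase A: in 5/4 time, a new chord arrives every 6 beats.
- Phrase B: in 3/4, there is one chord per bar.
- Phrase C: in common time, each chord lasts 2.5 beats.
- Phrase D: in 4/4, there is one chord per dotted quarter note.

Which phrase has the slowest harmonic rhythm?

Phrase A

A: 5/6 = 5/6 chords/bar.
B: 3/3 = 1 chord/bar.
C: 4/2.5 = 1.6 chords/bar.
D: 4/1.5 = 8/3 chords/bar.
Slowest is A at 5/6 chords/bar.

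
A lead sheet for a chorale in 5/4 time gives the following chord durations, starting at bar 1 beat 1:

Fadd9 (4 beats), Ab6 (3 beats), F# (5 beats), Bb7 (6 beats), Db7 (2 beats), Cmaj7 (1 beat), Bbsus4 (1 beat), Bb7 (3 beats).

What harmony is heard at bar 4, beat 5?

Beat 5 of bar 4 is beat (4−1)×5 + 5 = 20 overall.
Running totals: Fadd9 ends at 4, Ab6 ends at 7, F# ends at 12, Bb7 ends at 18, Db7 ends at 20.
Beat 20 falls within Db7.

Db7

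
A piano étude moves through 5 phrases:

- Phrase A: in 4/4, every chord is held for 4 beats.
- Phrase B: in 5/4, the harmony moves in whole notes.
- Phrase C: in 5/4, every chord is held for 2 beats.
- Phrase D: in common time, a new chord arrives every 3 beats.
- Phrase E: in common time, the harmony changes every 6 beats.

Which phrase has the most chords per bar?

Phrase C

A: each chord is 4 beats in 4/4, so 1 per bar.
B: each chord is 4 beats in 5/4, so 1.25 per bar.
C: each chord is 2 beats in 5/4, so 2.5 per bar.
D: each chord is 3 beats in 4/4, so 4/3 per bar.
E: each chord is 6 beats in 4/4, so 2/3 per bar.
Fastest is C at 2.5 chords/bar.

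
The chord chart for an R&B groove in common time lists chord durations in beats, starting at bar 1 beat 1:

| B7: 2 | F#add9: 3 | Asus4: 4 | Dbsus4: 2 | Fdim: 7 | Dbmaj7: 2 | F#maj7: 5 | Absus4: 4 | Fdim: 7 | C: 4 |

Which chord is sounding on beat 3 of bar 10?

C

Beat 3 of bar 10 is beat (10−1)×4 + 3 = 39 overall.
Running totals: B7 ends at 2, F#add9 ends at 5, Asus4 ends at 9, Dbsus4 ends at 11, Fdim ends at 18, Dbmaj7 ends at 20, F#maj7 ends at 25, Absus4 ends at 29, Fdim ends at 36, C ends at 40.
Beat 39 falls within C.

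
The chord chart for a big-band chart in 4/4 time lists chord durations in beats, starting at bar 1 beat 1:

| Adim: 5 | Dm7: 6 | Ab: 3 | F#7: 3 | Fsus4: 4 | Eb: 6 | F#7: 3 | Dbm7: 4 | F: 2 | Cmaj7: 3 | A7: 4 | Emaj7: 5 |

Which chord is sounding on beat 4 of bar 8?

Dbm7

Beat 4 of bar 8 is beat (8−1)×4 + 4 = 32 overall.
Running totals: Adim ends at 5, Dm7 ends at 11, Ab ends at 14, F#7 ends at 17, Fsus4 ends at 21, Eb ends at 27, F#7 ends at 30, Dbm7 ends at 34.
Beat 32 falls within Dbm7.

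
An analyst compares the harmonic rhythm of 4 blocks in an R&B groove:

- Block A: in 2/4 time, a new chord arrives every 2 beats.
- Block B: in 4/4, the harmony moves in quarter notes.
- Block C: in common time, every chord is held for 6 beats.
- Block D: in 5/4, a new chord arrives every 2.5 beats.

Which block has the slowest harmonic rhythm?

A: 2 beats/bar ÷ 2 beats/chord = 1 chord/bar.
B: 4 beats/bar ÷ 1 beat/chord = 4 chords/bar.
C: 4 beats/bar ÷ 6 beats/chord = 2/3 chords/bar.
D: 5 beats/bar ÷ 2.5 beats/chord = 2 chords/bar.
Slowest is C at 2/3 chords/bar.

Block C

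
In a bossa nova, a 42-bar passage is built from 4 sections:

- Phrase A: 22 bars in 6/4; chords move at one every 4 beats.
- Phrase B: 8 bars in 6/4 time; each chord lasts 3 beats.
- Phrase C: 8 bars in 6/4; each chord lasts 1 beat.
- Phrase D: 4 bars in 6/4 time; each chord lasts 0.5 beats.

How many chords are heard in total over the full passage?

145 chords

A: 22 bars × 6 beats = 132 beats; 4 beats/chord → 33 chords.
B: 8 bars × 6 beats = 48 beats; 3 beats/chord → 16 chords.
C: 8 bars × 6 beats = 48 beats; 1 beat/chord → 48 chords.
D: 4 bars × 6 beats = 24 beats; 0.5 beats/chord → 48 chords.
Total: 33 + 16 + 48 + 48 = 145.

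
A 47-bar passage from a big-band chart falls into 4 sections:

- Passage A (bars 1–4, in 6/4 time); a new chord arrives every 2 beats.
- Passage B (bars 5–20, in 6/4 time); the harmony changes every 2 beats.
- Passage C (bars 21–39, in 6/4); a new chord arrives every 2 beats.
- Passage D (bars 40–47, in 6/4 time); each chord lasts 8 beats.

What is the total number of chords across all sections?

A: 4 bars × 6 beats = 24 beats; 2 beats/chord → 12 chords.
B: 16 bars × 6 beats = 96 beats; 2 beats/chord → 48 chords.
C: 19 bars × 6 beats = 114 beats; 2 beats/chord → 57 chords.
D: 8 bars × 6 beats = 48 beats; 8 beats/chord → 6 chords.
Total: 12 + 48 + 57 + 6 = 123.

123 chords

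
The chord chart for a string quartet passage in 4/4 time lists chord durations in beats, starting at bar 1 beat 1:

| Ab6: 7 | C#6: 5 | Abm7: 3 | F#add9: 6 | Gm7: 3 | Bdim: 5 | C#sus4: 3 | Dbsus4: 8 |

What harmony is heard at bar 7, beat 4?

Beat 4 of bar 7 is beat (7−1)×4 + 4 = 28 overall.
Running totals: Ab6 ends at 7, C#6 ends at 12, Abm7 ends at 15, F#add9 ends at 21, Gm7 ends at 24, Bdim ends at 29.
Beat 28 falls within Bdim.

Bdim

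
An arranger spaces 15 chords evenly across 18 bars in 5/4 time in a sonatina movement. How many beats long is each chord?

18 bars × 5 beats/bar = 90 beats total.
90 beats ÷ 15 chords = 6 beats per chord.

6 beats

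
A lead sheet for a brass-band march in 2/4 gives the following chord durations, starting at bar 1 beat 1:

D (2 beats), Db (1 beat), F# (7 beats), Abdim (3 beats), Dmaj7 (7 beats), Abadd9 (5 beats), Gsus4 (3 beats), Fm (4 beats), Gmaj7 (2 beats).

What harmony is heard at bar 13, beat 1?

Abadd9

Beat 1 of bar 13 is beat (13−1)×2 + 1 = 25 overall.
Running totals: D ends at 2, Db ends at 3, F# ends at 10, Abdim ends at 13, Dmaj7 ends at 20, Abadd9 ends at 25.
Beat 25 falls within Abadd9.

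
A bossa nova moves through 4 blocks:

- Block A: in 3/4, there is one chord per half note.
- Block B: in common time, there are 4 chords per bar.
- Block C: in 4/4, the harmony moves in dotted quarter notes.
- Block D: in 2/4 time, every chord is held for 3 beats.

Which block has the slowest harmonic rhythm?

Block D

A: 3/2 = 1.5 chords/bar.
B: 4/1 = 4 chords/bar.
C: 4/1.5 = 8/3 chords/bar.
D: 2/3 = 2/3 chords/bar.
Slowest is D at 2/3 chords/bar.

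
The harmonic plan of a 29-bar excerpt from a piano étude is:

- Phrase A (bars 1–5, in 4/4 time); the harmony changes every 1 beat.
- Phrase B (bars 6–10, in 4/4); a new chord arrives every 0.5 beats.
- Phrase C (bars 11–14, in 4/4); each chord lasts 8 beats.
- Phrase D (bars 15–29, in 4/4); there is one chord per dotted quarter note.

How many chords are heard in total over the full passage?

102 chords

A: 5 bars × 4 beats = 20 beats; 1 beat/chord → 20 chords.
B: 5 bars × 4 beats = 20 beats; 0.5 beats/chord → 40 chords.
C: 4 bars × 4 beats = 16 beats; 8 beats/chord → 2 chords.
D: 15 bars × 4 beats = 60 beats; 1.5 beats/chord → 40 chords.
Total: 20 + 40 + 2 + 40 = 102.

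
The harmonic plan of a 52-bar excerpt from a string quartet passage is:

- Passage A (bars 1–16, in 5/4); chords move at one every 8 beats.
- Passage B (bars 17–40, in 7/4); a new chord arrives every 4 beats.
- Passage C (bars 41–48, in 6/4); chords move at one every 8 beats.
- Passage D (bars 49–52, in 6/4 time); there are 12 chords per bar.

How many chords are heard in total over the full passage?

106 chords

A: 16 bars × 5 beats = 80 beats; 8 beats/chord → 10 chords.
B: 24 bars × 7 beats = 168 beats; 4 beats/chord → 42 chords.
C: 8 bars × 6 beats = 48 beats; 8 beats/chord → 6 chords.
D: 4 bars × 6 beats = 24 beats; 0.5 beats/chord → 48 chords.
Total: 10 + 42 + 6 + 48 = 106.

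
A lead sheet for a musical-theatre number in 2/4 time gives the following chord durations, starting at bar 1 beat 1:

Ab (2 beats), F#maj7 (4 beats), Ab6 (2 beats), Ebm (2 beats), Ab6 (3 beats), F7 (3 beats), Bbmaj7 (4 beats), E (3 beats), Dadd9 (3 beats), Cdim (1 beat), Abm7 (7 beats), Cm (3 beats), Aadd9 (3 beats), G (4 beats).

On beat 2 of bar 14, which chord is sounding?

Beat 2 of bar 14 is beat (14−1)×2 + 2 = 28 overall.
Running totals: Ab ends at 2, F#maj7 ends at 6, Ab6 ends at 8, Ebm ends at 10, Ab6 ends at 13, F7 ends at 16, Bbmaj7 ends at 20, E ends at 23, Dadd9 ends at 26, Cdim ends at 27, Abm7 ends at 34.
Beat 28 falls within Abm7.

Abm7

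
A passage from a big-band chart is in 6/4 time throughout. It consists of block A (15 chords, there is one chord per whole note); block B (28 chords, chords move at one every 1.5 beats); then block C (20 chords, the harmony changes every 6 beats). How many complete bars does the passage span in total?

A: 15 × 4 = 60 beats = 10 bars.
B: 28 × 1.5 = 42 beats = 7 bars.
C: 20 × 6 = 120 beats = 20 bars.
Total: 10 + 7 + 20 = 37 bars.

37 bars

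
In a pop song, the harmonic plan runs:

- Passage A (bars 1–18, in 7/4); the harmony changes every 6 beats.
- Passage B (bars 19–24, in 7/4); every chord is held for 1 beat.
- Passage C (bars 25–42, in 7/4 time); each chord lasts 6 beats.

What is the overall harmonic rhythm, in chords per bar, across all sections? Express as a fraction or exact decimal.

2 chords per bar

A: 18 × 7 = 126 beats ÷ 6 = 21 chords.
B: 6 × 7 = 42 beats ÷ 1 = 42 chords.
C: 18 × 7 = 126 beats ÷ 6 = 21 chords.
Overall: 84 chords over 42 bars → 84/42 = 2 chords per bar.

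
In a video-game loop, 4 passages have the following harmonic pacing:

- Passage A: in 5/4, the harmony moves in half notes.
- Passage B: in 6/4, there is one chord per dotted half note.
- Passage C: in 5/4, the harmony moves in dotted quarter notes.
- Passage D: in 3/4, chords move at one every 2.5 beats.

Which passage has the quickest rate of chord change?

Passage C

A: 5 beats/bar ÷ 2 beats/chord = 2.5 chords/bar.
B: 6 beats/bar ÷ 3 beats/chord = 2 chords/bar.
C: 5 beats/bar ÷ 1.5 beats/chord = 10/3 chords/bar.
D: 3 beats/bar ÷ 2.5 beats/chord = 1.2 chords/bar.
Fastest is C at 10/3 chords/bar.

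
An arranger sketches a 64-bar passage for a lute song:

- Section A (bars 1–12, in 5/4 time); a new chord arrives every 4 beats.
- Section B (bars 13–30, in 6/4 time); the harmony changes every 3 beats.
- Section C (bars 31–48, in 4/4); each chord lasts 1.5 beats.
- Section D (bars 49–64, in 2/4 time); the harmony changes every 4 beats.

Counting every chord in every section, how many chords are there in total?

107 chords

A: 12·5 = 60 beats, 60/4 = 15 chords.
B: 18·6 = 108 beats, 108/3 = 36 chords.
C: 18·4 = 72 beats, 72/1.5 = 48 chords.
D: 16·2 = 32 beats, 32/4 = 8 chords.
Total: 15 + 36 + 48 + 8 = 107.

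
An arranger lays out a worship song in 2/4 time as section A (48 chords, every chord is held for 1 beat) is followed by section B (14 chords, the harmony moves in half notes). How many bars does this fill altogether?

38 bars

A: 48 × 1 = 48 beats = 24 bars.
B: 14 × 2 = 28 beats = 14 bars.
Total: 24 + 14 = 38 bars.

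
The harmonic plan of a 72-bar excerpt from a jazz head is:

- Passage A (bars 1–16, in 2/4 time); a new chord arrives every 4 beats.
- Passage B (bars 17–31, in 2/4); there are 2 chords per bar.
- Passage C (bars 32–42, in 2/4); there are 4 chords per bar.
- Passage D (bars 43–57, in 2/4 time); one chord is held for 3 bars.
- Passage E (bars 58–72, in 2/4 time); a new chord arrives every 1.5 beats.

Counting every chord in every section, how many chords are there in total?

107 chords

A: 16 bars × 2 beats = 32 beats; 4 beats/chord → 8 chords.
B: 15 bars × 2 beats = 30 beats; 1 beat/chord → 30 chords.
C: 11 bars × 2 beats = 22 beats; 0.5 beats/chord → 44 chords.
D: 15 bars × 2 beats = 30 beats; 6 beats/chord → 5 chords.
E: 15 bars × 2 beats = 30 beats; 1.5 beats/chord → 20 chords.
Total: 8 + 30 + 44 + 5 + 20 = 107.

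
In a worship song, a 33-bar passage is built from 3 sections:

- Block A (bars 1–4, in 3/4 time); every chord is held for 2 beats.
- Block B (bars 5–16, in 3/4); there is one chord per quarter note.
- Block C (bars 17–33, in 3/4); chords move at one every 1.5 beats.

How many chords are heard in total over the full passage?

76 chords

A: 4 bars × 3 beats = 12 beats; 2 beats/chord → 6 chords.
B: 12 bars × 3 beats = 36 beats; 1 beat/chord → 36 chords.
C: 17 bars × 3 beats = 51 beats; 1.5 beats/chord → 34 chords.
Total: 6 + 36 + 34 = 76.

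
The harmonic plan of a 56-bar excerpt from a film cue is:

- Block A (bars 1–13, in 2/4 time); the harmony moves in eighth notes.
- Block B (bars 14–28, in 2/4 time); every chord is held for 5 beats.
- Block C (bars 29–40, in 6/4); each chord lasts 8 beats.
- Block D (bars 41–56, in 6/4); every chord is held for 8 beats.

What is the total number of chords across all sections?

A: 13 bars × 2 beats = 26 beats; 0.5 beats/chord → 52 chords.
B: 15 bars × 2 beats = 30 beats; 5 beats/chord → 6 chords.
C: 12 bars × 6 beats = 72 beats; 8 beats/chord → 9 chords.
D: 16 bars × 6 beats = 96 beats; 8 beats/chord → 12 chords.
Total: 52 + 6 + 9 + 12 = 79.

79 chords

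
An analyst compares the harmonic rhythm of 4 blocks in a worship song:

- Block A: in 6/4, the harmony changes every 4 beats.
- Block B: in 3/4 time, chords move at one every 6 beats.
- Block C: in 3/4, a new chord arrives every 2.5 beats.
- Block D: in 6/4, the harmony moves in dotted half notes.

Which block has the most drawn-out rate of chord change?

Block B

A: 6 beats/bar ÷ 4 beats/chord = 1.5 chords/bar.
B: 3 beats/bar ÷ 6 beats/chord = 0.5 chords/bar.
C: 3 beats/bar ÷ 2.5 beats/chord = 1.2 chords/bar.
D: 6 beats/bar ÷ 3 beats/chord = 2 chords/bar.
Slowest is B at 0.5 chords/bar.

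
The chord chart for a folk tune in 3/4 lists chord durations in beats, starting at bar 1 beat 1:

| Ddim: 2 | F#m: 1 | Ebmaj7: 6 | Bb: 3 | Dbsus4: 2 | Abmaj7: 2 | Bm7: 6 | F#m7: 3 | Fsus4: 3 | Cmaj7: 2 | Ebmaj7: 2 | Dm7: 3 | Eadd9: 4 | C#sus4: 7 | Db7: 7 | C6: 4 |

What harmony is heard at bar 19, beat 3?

C6

Beat 3 of bar 19 is beat (19−1)×3 + 3 = 57 overall.
Running totals: Ddim ends at 2, F#m ends at 3, Ebmaj7 ends at 9, Bb ends at 12, Dbsus4 ends at 14, Abmaj7 ends at 16, Bm7 ends at 22, F#m7 ends at 25, Fsus4 ends at 28, Cmaj7 ends at 30, Ebmaj7 ends at 32, Dm7 ends at 35, Eadd9 ends at 39, C#sus4 ends at 46, Db7 ends at 53, C6 ends at 57.
Beat 57 falls within C6.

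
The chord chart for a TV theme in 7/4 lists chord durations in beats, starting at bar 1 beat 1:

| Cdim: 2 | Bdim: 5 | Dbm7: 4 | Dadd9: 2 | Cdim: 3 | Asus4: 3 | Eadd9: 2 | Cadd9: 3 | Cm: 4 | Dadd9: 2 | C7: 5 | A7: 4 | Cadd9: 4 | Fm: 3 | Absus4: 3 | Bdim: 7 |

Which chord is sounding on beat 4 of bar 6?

Beat 4 of bar 6 is beat (6−1)×7 + 4 = 39 overall.
Running totals: Cdim ends at 2, Bdim ends at 7, Dbm7 ends at 11, Dadd9 ends at 13, Cdim ends at 16, Asus4 ends at 19, Eadd9 ends at 21, Cadd9 ends at 24, Cm ends at 28, Dadd9 ends at 30, C7 ends at 35, A7 ends at 39.
Beat 39 falls within A7.

A7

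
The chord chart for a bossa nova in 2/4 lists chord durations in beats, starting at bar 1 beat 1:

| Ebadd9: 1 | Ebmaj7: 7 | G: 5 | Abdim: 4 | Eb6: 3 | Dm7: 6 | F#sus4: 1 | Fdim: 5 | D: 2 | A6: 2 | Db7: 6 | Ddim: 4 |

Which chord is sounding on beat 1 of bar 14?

Beat 1 of bar 14 is beat (14−1)×2 + 1 = 27 overall.
Running totals: Ebadd9 ends at 1, Ebmaj7 ends at 8, G ends at 13, Abdim ends at 17, Eb6 ends at 20, Dm7 ends at 26, F#sus4 ends at 27.
Beat 27 falls within F#sus4.

F#sus4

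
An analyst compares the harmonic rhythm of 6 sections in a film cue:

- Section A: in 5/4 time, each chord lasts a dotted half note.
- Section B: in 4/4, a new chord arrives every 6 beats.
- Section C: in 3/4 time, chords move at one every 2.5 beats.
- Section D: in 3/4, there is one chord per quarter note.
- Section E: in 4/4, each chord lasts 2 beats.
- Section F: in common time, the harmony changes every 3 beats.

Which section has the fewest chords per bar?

Section B

A: 5/3 = 5/3 chords/bar.
B: 4/6 = 2/3 chords/bar.
C: 3/2.5 = 1.2 chords/bar.
D: 3/1 = 3 chords/bar.
E: 4/2 = 2 chords/bar.
F: 4/3 = 4/3 chords/bar.
Slowest is B at 2/3 chords/bar.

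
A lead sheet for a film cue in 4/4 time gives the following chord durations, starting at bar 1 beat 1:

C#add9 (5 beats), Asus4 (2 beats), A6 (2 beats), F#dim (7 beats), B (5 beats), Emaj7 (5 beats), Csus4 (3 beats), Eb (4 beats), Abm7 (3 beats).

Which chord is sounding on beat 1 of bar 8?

Csus4

Beat 1 of bar 8 is beat (8−1)×4 + 1 = 29 overall.
Running totals: C#add9 ends at 5, Asus4 ends at 7, A6 ends at 9, F#dim ends at 16, B ends at 21, Emaj7 ends at 26, Csus4 ends at 29.
Beat 29 falls within Csus4.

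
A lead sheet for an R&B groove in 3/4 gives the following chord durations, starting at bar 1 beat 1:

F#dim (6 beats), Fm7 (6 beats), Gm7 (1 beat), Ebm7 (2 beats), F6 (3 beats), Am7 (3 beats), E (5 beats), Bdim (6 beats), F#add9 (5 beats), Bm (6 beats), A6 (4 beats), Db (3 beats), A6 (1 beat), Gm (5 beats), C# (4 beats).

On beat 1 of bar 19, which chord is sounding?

Beat 1 of bar 19 is beat (19−1)×3 + 1 = 55 overall.
Running totals: F#dim ends at 6, Fm7 ends at 12, Gm7 ends at 13, Ebm7 ends at 15, F6 ends at 18, Am7 ends at 21, E ends at 26, Bdim ends at 32, F#add9 ends at 37, Bm ends at 43, A6 ends at 47, Db ends at 50, A6 ends at 51, Gm ends at 56.
Beat 55 falls within Gm.

Gm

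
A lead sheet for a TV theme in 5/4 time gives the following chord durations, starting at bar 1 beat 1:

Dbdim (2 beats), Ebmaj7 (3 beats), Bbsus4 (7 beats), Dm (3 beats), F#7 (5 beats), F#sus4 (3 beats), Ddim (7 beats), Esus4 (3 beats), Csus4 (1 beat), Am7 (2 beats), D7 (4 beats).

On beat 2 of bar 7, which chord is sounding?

Beat 2 of bar 7 is beat (7−1)×5 + 2 = 32 overall.
Running totals: Dbdim ends at 2, Ebmaj7 ends at 5, Bbsus4 ends at 12, Dm ends at 15, F#7 ends at 20, F#sus4 ends at 23, Ddim ends at 30, Esus4 ends at 33.
Beat 32 falls within Esus4.

Esus4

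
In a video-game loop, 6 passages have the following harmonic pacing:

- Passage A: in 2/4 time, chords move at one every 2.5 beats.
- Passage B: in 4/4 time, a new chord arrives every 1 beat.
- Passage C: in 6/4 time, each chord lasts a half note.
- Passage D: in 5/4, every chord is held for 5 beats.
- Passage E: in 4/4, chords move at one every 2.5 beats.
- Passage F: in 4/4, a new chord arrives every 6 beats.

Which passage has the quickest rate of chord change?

A: each chord is 2.5 beats in 2/4, so 0.8 per bar.
B: each chord is 1 beat in 4/4, so 4 per bar.
C: each chord is 2 beats in 6/4, so 3 per bar.
D: each chord is 5 beats in 5/4, so 1 per bar.
E: each chord is 2.5 beats in 4/4, so 1.6 per bar.
F: each chord is 6 beats in 4/4, so 2/3 per bar.
Fastest is B at 4 chords/bar.

Passage B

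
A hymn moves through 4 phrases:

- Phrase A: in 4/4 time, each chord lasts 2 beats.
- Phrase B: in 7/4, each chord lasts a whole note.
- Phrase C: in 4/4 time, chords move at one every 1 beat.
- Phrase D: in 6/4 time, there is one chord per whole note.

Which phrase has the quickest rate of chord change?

Phrase C

A: 4 beats/bar ÷ 2 beats/chord = 2 chords/bar.
B: 7 beats/bar ÷ 4 beats/chord = 1.75 chords/bar.
C: 4 beats/bar ÷ 1 beat/chord = 4 chords/bar.
D: 6 beats/bar ÷ 4 beats/chord = 1.5 chords/bar.
Fastest is C at 4 chords/bar.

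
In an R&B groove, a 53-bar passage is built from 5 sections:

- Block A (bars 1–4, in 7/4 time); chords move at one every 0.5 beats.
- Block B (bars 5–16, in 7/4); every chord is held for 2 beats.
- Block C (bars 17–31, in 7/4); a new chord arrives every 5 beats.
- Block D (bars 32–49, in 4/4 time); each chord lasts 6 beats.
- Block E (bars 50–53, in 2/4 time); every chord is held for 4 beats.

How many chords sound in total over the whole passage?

133 chords

A: 4·7 = 28 beats, 28/0.5 = 56 chords.
B: 12·7 = 84 beats, 84/2 = 42 chords.
C: 15·7 = 105 beats, 105/5 = 21 chords.
D: 18·4 = 72 beats, 72/6 = 12 chords.
E: 4·2 = 8 beats, 8/4 = 2 chords.
Total: 56 + 42 + 21 + 12 + 2 = 133.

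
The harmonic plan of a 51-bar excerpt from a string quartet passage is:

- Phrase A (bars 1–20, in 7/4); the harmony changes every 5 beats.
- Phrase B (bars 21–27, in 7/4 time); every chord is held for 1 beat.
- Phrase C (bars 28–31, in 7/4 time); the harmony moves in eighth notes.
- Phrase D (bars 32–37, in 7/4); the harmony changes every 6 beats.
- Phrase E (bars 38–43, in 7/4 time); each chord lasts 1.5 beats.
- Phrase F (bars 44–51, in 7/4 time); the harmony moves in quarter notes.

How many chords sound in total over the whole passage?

224 chords

A: 20·7 = 140 beats, 140/5 = 28 chords.
B: 7·7 = 49 beats, 49/1 = 49 chords.
C: 4·7 = 28 beats, 28/0.5 = 56 chords.
D: 6·7 = 42 beats, 42/6 = 7 chords.
E: 6·7 = 42 beats, 42/1.5 = 28 chords.
F: 8·7 = 56 beats, 56/1 = 56 chords.
Total: 28 + 49 + 56 + 7 + 28 + 56 = 224.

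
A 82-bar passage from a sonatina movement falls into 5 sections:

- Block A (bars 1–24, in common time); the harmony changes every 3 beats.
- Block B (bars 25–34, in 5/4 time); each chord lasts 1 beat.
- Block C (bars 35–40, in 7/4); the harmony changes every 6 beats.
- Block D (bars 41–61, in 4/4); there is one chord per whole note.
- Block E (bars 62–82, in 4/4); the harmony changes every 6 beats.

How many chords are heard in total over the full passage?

A: 24 bars × 4 beats = 96 beats; 3 beats/chord → 32 chords.
B: 10 bars × 5 beats = 50 beats; 1 beat/chord → 50 chords.
C: 6 bars × 7 beats = 42 beats; 6 beats/chord → 7 chords.
D: 21 bars × 4 beats = 84 beats; 4 beats/chord → 21 chords.
E: 21 bars × 4 beats = 84 beats; 6 beats/chord → 14 chords.
Total: 32 + 50 + 7 + 21 + 14 = 124.

124 chords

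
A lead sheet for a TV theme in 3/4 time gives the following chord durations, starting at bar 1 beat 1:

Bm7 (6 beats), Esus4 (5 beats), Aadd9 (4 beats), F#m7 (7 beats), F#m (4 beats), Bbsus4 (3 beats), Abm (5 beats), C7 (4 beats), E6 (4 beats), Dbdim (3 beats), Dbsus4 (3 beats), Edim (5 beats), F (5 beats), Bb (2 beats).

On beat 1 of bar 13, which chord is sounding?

Beat 1 of bar 13 is beat (13−1)×3 + 1 = 37 overall.
Running totals: Bm7 ends at 6, Esus4 ends at 11, Aadd9 ends at 15, F#m7 ends at 22, F#m ends at 26, Bbsus4 ends at 29, Abm ends at 34, C7 ends at 38.
Beat 37 falls within C7.

C7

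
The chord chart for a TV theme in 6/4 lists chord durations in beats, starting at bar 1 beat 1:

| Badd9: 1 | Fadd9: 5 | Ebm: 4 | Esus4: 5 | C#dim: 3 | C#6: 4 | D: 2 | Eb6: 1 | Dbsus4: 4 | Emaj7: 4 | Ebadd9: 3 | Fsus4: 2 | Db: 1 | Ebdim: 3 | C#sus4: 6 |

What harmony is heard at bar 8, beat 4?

C#sus4

Beat 4 of bar 8 is beat (8−1)×6 + 4 = 46 overall.
Running totals: Badd9 ends at 1, Fadd9 ends at 6, Ebm ends at 10, Esus4 ends at 15, C#dim ends at 18, C#6 ends at 22, D ends at 24, Eb6 ends at 25, Dbsus4 ends at 29, Emaj7 ends at 33, Ebadd9 ends at 36, Fsus4 ends at 38, Db ends at 39, Ebdim ends at 42, C#sus4 ends at 48.
Beat 46 falls within C#sus4.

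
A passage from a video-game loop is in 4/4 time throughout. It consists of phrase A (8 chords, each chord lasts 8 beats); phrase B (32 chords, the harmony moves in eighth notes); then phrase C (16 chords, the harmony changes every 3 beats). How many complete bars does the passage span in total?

32 bars

A: 8 × 8 = 64 beats = 16 bars.
B: 32 × 0.5 = 16 beats = 4 bars.
C: 16 × 3 = 48 beats = 12 bars.
Total: 16 + 4 + 12 = 32 bars.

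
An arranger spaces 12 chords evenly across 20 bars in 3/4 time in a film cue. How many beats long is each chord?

5 beats

20 bars × 3 beats/bar = 60 beats total.
60 beats ÷ 12 chords = 5 beats per chord.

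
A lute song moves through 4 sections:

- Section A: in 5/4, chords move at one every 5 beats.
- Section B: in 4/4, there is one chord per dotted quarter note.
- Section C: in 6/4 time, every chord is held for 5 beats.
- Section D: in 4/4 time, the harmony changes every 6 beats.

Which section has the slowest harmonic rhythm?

A: 5 beats/bar ÷ 5 beats/chord = 1 chord/bar.
B: 4 beats/bar ÷ 1.5 beats/chord = 8/3 chords/bar.
C: 6 beats/bar ÷ 5 beats/chord = 1.2 chords/bar.
D: 4 beats/bar ÷ 6 beats/chord = 2/3 chords/bar.
Slowest is D at 2/3 chords/bar.

Section D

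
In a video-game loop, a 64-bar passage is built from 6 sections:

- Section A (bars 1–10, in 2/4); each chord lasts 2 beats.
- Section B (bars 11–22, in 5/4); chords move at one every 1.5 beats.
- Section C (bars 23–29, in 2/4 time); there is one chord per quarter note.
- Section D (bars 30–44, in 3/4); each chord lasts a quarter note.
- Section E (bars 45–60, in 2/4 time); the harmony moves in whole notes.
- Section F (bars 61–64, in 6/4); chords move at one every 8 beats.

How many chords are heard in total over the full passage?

120 chords

A has 20 beats and chords last 2 each, so 10 chords.
B has 60 beats and chords last 1.5 each, so 40 chords.
C has 14 beats and chords last 1 each, so 14 chords.
D has 45 beats and chords last 1 each, so 45 chords.
E has 32 beats and chords last 4 each, so 8 chords.
F has 24 beats and chords last 8 each, so 3 chords.
Total: 10 + 40 + 14 + 45 + 8 + 3 = 120.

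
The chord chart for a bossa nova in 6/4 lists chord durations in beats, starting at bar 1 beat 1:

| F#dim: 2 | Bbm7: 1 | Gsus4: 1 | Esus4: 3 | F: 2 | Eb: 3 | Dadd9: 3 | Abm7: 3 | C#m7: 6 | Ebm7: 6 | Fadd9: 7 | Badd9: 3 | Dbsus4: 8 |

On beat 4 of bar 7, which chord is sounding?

Badd9

Beat 4 of bar 7 is beat (7−1)×6 + 4 = 40 overall.
Running totals: F#dim ends at 2, Bbm7 ends at 3, Gsus4 ends at 4, Esus4 ends at 7, F ends at 9, Eb ends at 12, Dadd9 ends at 15, Abm7 ends at 18, C#m7 ends at 24, Ebm7 ends at 30, Fadd9 ends at 37, Badd9 ends at 40.
Beat 40 falls within Badd9.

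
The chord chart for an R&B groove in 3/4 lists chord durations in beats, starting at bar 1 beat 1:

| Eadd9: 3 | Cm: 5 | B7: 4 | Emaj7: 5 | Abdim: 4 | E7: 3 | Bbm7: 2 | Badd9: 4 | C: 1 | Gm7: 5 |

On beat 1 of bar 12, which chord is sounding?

Beat 1 of bar 12 is beat (12−1)×3 + 1 = 34 overall.
Running totals: Eadd9 ends at 3, Cm ends at 8, B7 ends at 12, Emaj7 ends at 17, Abdim ends at 21, E7 ends at 24, Bbm7 ends at 26, Badd9 ends at 30, C ends at 31, Gm7 ends at 36.
Beat 34 falls within Gm7.

Gm7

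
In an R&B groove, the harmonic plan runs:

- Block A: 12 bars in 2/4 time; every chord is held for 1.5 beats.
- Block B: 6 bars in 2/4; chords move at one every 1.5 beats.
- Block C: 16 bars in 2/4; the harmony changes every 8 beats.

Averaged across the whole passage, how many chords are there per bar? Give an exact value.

A: 12 × 2 = 24 beats ÷ 1.5 = 16 chords.
B: 6 × 2 = 12 beats ÷ 1.5 = 8 chords.
C: 16 × 2 = 32 beats ÷ 8 = 4 chords.
Overall: 28 chords over 34 bars → 28/34 = 14/17 chords per bar.

14/17 chords per bar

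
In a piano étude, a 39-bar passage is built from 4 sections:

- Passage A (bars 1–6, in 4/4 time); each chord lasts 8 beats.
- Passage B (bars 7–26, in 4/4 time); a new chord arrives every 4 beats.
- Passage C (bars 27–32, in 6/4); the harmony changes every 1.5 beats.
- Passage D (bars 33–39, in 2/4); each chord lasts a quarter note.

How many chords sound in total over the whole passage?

61 chords

A: 6·4 = 24 beats, 24/8 = 3 chords.
B: 20·4 = 80 beats, 80/4 = 20 chords.
C: 6·6 = 36 beats, 36/1.5 = 24 chords.
D: 7·2 = 14 beats, 14/1 = 14 chords.
Total: 3 + 20 + 24 + 14 = 61.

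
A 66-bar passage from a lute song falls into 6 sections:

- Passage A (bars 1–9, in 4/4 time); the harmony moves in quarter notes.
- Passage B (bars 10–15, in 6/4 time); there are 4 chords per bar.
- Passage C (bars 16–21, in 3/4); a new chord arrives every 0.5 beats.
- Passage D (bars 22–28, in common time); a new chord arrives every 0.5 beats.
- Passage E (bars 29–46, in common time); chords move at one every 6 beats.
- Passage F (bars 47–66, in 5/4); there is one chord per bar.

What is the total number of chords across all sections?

A has 36 beats and chords last 1 each, so 36 chords.
B has 36 beats and chords last 1.5 each, so 24 chords.
C has 18 beats and chords last 0.5 each, so 36 chords.
D has 28 beats and chords last 0.5 each, so 56 chords.
E has 72 beats and chords last 6 each, so 12 chords.
F has 100 beats and chords last 5 each, so 20 chords.
Total: 36 + 24 + 36 + 56 + 12 + 20 = 184.

184 chords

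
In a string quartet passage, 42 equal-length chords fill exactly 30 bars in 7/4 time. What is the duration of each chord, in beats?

30 bars × 7 beats/bar = 210 beats total.
210 beats ÷ 42 chords = 5 beats per chord.

5 beats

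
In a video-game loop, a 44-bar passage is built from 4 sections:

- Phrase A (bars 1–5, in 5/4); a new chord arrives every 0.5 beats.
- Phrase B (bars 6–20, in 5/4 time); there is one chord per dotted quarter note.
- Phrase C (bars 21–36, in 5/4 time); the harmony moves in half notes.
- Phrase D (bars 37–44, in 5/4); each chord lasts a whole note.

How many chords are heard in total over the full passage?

150 chords

A: 5 bars × 5 beats = 25 beats; 0.5 beats/chord → 50 chords.
B: 15 bars × 5 beats = 75 beats; 1.5 beats/chord → 50 chords.
C: 16 bars × 5 beats = 80 beats; 2 beats/chord → 40 chords.
D: 8 bars × 5 beats = 40 beats; 4 beats/chord → 10 chords.
Total: 50 + 50 + 40 + 10 = 150.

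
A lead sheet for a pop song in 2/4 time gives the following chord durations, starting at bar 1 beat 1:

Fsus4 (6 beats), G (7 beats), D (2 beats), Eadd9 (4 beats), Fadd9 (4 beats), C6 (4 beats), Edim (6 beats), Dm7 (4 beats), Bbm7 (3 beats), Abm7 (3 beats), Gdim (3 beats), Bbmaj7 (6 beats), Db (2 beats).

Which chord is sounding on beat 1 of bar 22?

Beat 1 of bar 22 is beat (22−1)×2 + 1 = 43 overall.
Running totals: Fsus4 ends at 6, G ends at 13, D ends at 15, Eadd9 ends at 19, Fadd9 ends at 23, C6 ends at 27, Edim ends at 33, Dm7 ends at 37, Bbm7 ends at 40, Abm7 ends at 43.
Beat 43 falls within Abm7.

Abm7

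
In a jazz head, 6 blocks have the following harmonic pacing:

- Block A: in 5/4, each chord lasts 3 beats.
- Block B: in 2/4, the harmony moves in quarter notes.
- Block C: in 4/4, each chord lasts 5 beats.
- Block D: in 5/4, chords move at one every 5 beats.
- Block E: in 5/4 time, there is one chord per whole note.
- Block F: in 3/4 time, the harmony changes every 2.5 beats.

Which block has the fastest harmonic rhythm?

A: 5/3 = 5/3 chords/bar.
B: 2/1 = 2 chords/bar.
C: 4/5 = 0.8 chords/bar.
D: 5/5 = 1 chord/bar.
E: 5/4 = 1.25 chords/bar.
F: 3/2.5 = 1.2 chords/bar.
Fastest is B at 2 chords/bar.

Block B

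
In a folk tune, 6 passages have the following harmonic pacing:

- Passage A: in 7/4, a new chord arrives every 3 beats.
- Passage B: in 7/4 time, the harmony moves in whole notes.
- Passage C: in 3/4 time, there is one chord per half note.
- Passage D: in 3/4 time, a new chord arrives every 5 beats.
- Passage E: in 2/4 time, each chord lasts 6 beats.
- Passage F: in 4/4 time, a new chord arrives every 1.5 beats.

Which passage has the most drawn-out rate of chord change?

Passage E

A: each chord is 3 beats in 7/4, so 7/3 per bar.
B: each chord is 4 beats in 7/4, so 1.75 per bar.
C: each chord is 2 beats in 3/4, so 1.5 per bar.
D: each chord is 5 beats in 3/4, so 0.6 per bar.
E: each chord is 6 beats in 2/4, so 1/3 per bar.
F: each chord is 1.5 beats in 4/4, so 8/3 per bar.
Slowest is E at 1/3 chords/bar.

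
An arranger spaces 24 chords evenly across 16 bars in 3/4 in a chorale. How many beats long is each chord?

16 bars × 3 beats/bar = 48 beats total.
48 beats ÷ 24 chords = 2 beats per chord.
(That is a half note.)

2 beats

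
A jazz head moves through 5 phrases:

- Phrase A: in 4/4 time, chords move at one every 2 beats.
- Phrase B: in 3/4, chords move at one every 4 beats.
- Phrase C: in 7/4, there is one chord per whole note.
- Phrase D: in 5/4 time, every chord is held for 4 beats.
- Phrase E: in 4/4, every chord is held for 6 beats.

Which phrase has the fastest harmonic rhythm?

Phrase A

A: 4 beats/bar ÷ 2 beats/chord = 2 chords/bar.
B: 3 beats/bar ÷ 4 beats/chord = 0.75 chords/bar.
C: 7 beats/bar ÷ 4 beats/chord = 1.75 chords/bar.
D: 5 beats/bar ÷ 4 beats/chord = 1.25 chords/bar.
E: 4 beats/bar ÷ 6 beats/chord = 2/3 chords/bar.
Fastest is A at 2 chords/bar.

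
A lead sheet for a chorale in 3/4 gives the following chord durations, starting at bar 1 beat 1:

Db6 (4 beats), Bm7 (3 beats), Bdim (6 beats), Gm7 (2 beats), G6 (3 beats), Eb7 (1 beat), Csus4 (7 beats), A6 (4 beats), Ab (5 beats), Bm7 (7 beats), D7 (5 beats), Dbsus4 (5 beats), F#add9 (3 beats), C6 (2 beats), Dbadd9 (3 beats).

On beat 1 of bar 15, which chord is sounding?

Beat 1 of bar 15 is beat (15−1)×3 + 1 = 43 overall.
Running totals: Db6 ends at 4, Bm7 ends at 7, Bdim ends at 13, Gm7 ends at 15, G6 ends at 18, Eb7 ends at 19, Csus4 ends at 26, A6 ends at 30, Ab ends at 35, Bm7 ends at 42, D7 ends at 47.
Beat 43 falls within D7.

D7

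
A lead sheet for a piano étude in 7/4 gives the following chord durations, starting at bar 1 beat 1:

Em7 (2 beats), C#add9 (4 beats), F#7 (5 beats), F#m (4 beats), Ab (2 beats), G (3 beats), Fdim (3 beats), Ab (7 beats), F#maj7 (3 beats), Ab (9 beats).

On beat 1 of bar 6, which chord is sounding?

Ab

Beat 1 of bar 6 is beat (6−1)×7 + 1 = 36 overall.
Running totals: Em7 ends at 2, C#add9 ends at 6, F#7 ends at 11, F#m ends at 15, Ab ends at 17, G ends at 20, Fdim ends at 23, Ab ends at 30, F#maj7 ends at 33, Ab ends at 42.
Beat 36 falls within Ab.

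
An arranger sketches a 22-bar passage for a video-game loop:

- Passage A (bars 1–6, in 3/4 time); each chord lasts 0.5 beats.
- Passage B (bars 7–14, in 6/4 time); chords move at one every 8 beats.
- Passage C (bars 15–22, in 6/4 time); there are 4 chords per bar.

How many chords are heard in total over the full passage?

74 chords

A: 6·3 = 18 beats, 18/0.5 = 36 chords.
B: 8·6 = 48 beats, 48/8 = 6 chords.
C: 8·6 = 48 beats, 48/1.5 = 32 chords.
Total: 36 + 6 + 32 = 74.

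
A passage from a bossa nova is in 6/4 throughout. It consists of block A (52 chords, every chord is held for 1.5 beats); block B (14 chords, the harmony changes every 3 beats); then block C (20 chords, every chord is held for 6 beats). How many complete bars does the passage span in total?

A: 52 × 1.5 = 78 beats = 13 bars.
B: 14 × 3 = 42 beats = 7 bars.
C: 20 × 6 = 120 beats = 20 bars.
Total: 13 + 7 + 20 = 40 bars.

40 bars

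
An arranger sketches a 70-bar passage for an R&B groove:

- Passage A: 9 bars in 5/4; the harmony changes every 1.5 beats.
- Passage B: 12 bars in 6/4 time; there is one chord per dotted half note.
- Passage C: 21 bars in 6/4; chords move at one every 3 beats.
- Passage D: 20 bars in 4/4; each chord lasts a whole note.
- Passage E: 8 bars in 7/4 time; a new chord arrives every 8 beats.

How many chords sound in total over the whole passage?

A: 9 bars × 5 beats = 45 beats; 1.5 beats/chord → 30 chords.
B: 12 bars × 6 beats = 72 beats; 3 beats/chord → 24 chords.
C: 21 bars × 6 beats = 126 beats; 3 beats/chord → 42 chords.
D: 20 bars × 4 beats = 80 beats; 4 beats/chord → 20 chords.
E: 8 bars × 7 beats = 56 beats; 8 beats/chord → 7 chords.
Total: 30 + 24 + 42 + 20 + 7 = 123.

123 chords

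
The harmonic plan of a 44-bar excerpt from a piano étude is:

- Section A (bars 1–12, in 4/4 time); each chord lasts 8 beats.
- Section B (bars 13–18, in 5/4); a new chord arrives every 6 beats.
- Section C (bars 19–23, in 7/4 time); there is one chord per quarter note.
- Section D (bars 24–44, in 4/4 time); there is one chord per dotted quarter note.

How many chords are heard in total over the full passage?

A has 48 beats and chords last 8 each, so 6 chords.
B has 30 beats and chords last 6 each, so 5 chords.
C has 35 beats and chords last 1 each, so 35 chords.
D has 84 beats and chords last 1.5 each, so 56 chords.
Total: 6 + 5 + 35 + 56 = 102.

102 chords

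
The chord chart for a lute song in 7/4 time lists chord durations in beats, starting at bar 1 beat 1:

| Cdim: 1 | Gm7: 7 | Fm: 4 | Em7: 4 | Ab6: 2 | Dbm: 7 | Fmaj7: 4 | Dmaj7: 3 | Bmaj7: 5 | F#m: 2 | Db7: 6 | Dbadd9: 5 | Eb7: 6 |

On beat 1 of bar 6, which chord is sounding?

Beat 1 of bar 6 is beat (6−1)×7 + 1 = 36 overall.
Running totals: Cdim ends at 1, Gm7 ends at 8, Fm ends at 12, Em7 ends at 16, Ab6 ends at 18, Dbm ends at 25, Fmaj7 ends at 29, Dmaj7 ends at 32, Bmaj7 ends at 37.
Beat 36 falls within Bmaj7.

Bmaj7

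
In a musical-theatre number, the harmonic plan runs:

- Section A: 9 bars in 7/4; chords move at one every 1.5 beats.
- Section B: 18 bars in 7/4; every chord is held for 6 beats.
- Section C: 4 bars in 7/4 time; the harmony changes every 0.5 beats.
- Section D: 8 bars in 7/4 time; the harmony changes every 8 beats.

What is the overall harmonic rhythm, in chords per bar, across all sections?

A: 9 bars of 7 beats is 63 beats; at 1.5 beats each that's 42 chords.
B: 18 bars of 7 beats is 126 beats; at 6 beats each that's 21 chords.
C: 4 bars of 7 beats is 28 beats; at 0.5 beats each that's 56 chords.
D: 8 bars of 7 beats is 56 beats; at 8 beats each that's 7 chords.
Overall: 126 chords over 39 bars → 126/39 = 42/13 chords per bar.

42/13 chords per bar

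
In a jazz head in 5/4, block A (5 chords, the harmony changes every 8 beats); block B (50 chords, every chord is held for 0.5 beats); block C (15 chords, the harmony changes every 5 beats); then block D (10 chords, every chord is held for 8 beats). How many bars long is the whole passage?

A: 5 × 8 = 40 beats = 8 bars.
B: 50 × 0.5 = 25 beats = 5 bars.
C: 15 × 5 = 75 beats = 15 bars.
D: 10 × 8 = 80 beats = 16 bars.
Total: 8 + 5 + 15 + 16 = 44 bars.

44 bars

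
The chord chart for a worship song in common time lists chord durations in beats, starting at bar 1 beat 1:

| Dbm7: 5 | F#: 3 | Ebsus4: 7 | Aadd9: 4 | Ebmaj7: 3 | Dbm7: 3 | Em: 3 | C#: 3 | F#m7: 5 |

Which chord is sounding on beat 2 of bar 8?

Beat 2 of bar 8 is beat (8−1)×4 + 2 = 30 overall.
Running totals: Dbm7 ends at 5, F# ends at 8, Ebsus4 ends at 15, Aadd9 ends at 19, Ebmaj7 ends at 22, Dbm7 ends at 25, Em ends at 28, C# ends at 31.
Beat 30 falls within C#.

C#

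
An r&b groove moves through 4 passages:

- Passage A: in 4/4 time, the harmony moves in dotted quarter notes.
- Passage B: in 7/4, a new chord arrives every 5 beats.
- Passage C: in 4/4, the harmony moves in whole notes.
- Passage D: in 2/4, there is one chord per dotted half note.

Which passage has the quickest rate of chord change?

A: each chord is 1.5 beats in 4/4, so 8/3 per bar.
B: each chord is 5 beats in 7/4, so 1.4 per bar.
C: each chord is 4 beats in 4/4, so 1 per bar.
D: each chord is 3 beats in 2/4, so 2/3 per bar.
Fastest is A at 8/3 chords/bar.

Passage A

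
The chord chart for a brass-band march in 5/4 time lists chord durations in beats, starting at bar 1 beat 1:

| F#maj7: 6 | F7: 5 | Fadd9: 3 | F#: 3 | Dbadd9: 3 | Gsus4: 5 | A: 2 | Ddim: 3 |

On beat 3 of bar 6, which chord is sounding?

Beat 3 of bar 6 is beat (6−1)×5 + 3 = 28 overall.
Running totals: F#maj7 ends at 6, F7 ends at 11, Fadd9 ends at 14, F# ends at 17, Dbadd9 ends at 20, Gsus4 ends at 25, A ends at 27, Ddim ends at 30.
Beat 28 falls within Ddim.

Ddim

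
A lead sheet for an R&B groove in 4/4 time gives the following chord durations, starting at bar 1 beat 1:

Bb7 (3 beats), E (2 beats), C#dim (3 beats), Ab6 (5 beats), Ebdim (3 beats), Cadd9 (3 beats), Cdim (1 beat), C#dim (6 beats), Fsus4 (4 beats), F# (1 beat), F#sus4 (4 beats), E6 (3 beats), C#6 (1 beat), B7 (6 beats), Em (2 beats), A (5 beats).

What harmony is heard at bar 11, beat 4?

B7

Beat 4 of bar 11 is beat (11−1)×4 + 4 = 44 overall.
Running totals: Bb7 ends at 3, E ends at 5, C#dim ends at 8, Ab6 ends at 13, Ebdim ends at 16, Cadd9 ends at 19, Cdim ends at 20, C#dim ends at 26, Fsus4 ends at 30, F# ends at 31, F#sus4 ends at 35, E6 ends at 38, C#6 ends at 39, B7 ends at 45.
Beat 44 falls within B7.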